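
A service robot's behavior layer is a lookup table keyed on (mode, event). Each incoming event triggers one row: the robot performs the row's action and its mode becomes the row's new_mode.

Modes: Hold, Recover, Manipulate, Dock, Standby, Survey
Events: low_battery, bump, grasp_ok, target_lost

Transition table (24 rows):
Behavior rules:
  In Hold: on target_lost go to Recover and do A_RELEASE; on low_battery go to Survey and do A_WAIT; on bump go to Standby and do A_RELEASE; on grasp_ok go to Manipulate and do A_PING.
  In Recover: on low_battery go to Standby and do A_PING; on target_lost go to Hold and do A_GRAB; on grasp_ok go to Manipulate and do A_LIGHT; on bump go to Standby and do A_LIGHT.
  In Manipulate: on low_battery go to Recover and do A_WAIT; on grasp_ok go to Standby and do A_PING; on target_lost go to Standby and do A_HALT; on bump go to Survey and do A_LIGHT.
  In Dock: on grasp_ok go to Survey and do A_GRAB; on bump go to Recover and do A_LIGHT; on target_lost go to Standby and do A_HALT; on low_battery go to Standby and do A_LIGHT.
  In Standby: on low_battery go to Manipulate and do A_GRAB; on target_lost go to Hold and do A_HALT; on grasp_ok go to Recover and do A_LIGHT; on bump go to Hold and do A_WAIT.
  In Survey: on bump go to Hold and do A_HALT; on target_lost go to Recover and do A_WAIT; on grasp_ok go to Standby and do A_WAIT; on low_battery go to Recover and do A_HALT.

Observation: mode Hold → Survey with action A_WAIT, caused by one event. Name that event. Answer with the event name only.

try low_battery: (Hold, low_battery) → (Survey, A_WAIT)  ← matches
try bump: (Hold, bump) → (Standby, A_RELEASE)
try grasp_ok: (Hold, grasp_ok) → (Manipulate, A_PING)
try target_lost: (Hold, target_lost) → (Recover, A_RELEASE)

low_battery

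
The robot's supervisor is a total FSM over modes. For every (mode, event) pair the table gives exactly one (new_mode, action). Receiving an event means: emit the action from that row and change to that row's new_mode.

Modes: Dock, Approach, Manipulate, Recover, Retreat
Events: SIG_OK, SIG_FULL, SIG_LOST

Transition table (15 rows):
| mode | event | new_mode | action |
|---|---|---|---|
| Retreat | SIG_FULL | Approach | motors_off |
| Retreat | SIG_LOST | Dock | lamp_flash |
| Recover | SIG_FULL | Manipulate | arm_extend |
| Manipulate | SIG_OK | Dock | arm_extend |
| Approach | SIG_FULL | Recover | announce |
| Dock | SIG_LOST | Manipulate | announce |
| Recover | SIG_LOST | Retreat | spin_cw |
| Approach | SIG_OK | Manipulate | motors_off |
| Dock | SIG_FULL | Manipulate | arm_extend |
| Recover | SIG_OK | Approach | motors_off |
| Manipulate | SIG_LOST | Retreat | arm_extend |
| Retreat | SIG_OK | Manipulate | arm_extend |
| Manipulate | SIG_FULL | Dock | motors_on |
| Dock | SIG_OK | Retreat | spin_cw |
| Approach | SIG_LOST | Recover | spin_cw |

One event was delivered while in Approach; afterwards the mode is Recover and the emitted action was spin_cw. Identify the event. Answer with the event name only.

try SIG_OK: (Approach, SIG_OK) → (Manipulate, motors_off)
try SIG_FULL: (Approach, SIG_FULL) → (Recover, announce)
try SIG_LOST: (Approach, SIG_LOST) → (Recover, spin_cw)  ← matches

SIG_LOST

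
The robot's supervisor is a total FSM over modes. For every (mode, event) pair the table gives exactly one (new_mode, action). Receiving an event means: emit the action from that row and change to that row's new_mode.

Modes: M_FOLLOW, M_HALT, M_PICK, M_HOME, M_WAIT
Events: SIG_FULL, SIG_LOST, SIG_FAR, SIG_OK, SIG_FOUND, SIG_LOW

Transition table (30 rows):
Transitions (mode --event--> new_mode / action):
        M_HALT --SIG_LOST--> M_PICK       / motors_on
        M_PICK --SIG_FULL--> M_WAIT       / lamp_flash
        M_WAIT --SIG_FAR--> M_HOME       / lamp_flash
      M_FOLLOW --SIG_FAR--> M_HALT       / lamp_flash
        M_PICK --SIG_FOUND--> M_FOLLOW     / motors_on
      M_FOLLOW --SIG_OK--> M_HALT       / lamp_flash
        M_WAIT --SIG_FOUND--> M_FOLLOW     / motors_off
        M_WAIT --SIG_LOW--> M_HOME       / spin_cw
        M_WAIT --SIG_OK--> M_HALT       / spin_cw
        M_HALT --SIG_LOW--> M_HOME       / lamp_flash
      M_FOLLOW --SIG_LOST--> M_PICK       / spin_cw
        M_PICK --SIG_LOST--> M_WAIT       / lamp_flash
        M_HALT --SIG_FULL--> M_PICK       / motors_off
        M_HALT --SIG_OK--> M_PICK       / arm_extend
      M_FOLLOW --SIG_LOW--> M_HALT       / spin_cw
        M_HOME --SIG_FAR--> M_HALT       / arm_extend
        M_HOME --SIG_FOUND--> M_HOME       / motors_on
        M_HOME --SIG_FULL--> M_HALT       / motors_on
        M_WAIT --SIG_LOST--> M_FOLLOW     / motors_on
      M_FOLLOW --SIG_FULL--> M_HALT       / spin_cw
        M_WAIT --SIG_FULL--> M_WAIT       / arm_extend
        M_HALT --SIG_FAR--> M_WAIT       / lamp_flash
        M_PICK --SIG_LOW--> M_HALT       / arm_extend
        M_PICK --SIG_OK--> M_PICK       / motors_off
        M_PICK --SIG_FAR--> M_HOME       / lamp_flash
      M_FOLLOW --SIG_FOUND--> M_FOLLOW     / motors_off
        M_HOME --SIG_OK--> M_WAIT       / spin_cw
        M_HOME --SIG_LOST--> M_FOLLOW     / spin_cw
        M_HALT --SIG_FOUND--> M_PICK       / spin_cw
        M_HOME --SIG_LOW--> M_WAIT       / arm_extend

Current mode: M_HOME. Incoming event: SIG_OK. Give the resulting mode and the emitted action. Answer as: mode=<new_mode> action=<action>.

current mode = M_HOME; filter table to that mode:
  (M_HOME, SIG_FAR) → (M_HALT, arm_extend)
  (M_HOME, SIG_FOUND) → (M_HOME, motors_on)
  (M_HOME, SIG_FULL) → (M_HALT, motors_on)
  (M_HOME, SIG_OK) → (M_WAIT, spin_cw)  ← event matches
  (M_HOME, SIG_LOST) → (M_FOLLOW, spin_cw)
  (M_HOME, SIG_LOW) → (M_WAIT, arm_extend)
event = SIG_OK selects (M_WAIT, spin_cw)

mode=M_WAIT action=spin_cw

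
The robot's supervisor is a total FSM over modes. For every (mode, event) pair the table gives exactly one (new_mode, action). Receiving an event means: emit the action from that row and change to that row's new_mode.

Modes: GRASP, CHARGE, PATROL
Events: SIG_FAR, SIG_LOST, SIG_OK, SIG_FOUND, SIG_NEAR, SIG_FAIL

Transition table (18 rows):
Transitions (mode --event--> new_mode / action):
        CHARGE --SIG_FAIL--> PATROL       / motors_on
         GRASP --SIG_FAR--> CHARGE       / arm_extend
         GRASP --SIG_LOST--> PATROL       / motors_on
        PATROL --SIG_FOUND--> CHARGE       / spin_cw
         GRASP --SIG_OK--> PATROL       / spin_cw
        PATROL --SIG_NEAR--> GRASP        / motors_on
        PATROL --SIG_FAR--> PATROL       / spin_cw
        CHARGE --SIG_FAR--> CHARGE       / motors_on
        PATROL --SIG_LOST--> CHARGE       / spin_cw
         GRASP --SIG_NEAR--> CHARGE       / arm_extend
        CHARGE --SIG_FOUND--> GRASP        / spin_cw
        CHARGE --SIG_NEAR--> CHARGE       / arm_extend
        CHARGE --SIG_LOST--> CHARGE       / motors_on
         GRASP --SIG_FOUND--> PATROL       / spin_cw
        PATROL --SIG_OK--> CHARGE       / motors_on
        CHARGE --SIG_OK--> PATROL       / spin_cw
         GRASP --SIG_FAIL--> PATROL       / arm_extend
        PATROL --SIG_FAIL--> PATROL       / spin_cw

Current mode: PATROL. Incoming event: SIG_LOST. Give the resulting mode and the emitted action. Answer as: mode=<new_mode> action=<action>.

mode=CHARGE action=spin_cw

current mode = PATROL; filter table to that mode:
  (PATROL, SIG_FOUND) → (CHARGE, spin_cw)
  (PATROL, SIG_NEAR) → (GRASP, motors_on)
  (PATROL, SIG_FAR) → (PATROL, spin_cw)
  (PATROL, SIG_LOST) → (CHARGE, spin_cw)  ← event matches
  (PATROL, SIG_OK) → (CHARGE, motors_on)
  (PATROL, SIG_FAIL) → (PATROL, spin_cw)
event = SIG_LOST selects (CHARGE, spin_cw)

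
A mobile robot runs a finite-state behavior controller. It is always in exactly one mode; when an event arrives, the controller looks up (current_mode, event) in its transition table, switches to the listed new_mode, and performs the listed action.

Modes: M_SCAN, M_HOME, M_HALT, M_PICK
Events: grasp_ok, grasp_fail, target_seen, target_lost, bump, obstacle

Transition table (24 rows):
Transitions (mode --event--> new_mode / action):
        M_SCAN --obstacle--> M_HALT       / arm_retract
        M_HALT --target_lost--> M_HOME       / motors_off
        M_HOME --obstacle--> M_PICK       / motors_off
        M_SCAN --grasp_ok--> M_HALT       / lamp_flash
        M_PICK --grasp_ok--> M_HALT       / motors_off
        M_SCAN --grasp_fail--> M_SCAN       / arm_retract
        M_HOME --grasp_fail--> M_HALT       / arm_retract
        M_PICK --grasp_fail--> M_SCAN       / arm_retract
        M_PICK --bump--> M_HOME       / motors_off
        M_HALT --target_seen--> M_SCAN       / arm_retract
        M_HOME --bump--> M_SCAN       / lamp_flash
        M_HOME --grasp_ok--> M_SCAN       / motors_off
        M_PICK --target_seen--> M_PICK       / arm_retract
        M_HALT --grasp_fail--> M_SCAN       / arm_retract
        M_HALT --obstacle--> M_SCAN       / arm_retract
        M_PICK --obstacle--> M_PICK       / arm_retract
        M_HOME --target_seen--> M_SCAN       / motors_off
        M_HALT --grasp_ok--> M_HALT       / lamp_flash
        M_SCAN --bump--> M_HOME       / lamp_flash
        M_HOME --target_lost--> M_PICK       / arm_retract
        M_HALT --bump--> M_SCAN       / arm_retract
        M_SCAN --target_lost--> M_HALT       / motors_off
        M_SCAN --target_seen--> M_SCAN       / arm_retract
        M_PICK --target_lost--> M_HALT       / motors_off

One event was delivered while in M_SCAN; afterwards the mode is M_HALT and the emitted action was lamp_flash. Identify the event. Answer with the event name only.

try grasp_ok: (M_SCAN, grasp_ok) → (M_HALT, lamp_flash)  ← matches
try grasp_fail: (M_SCAN, grasp_fail) → (M_SCAN, arm_retract)
try target_seen: (M_SCAN, target_seen) → (M_SCAN, arm_retract)
try target_lost: (M_SCAN, target_lost) → (M_HALT, motors_off)
try bump: (M_SCAN, bump) → (M_HOME, lamp_flash)
try obstacle: (M_SCAN, obstacle) → (M_HALT, arm_retract)

grasp_ok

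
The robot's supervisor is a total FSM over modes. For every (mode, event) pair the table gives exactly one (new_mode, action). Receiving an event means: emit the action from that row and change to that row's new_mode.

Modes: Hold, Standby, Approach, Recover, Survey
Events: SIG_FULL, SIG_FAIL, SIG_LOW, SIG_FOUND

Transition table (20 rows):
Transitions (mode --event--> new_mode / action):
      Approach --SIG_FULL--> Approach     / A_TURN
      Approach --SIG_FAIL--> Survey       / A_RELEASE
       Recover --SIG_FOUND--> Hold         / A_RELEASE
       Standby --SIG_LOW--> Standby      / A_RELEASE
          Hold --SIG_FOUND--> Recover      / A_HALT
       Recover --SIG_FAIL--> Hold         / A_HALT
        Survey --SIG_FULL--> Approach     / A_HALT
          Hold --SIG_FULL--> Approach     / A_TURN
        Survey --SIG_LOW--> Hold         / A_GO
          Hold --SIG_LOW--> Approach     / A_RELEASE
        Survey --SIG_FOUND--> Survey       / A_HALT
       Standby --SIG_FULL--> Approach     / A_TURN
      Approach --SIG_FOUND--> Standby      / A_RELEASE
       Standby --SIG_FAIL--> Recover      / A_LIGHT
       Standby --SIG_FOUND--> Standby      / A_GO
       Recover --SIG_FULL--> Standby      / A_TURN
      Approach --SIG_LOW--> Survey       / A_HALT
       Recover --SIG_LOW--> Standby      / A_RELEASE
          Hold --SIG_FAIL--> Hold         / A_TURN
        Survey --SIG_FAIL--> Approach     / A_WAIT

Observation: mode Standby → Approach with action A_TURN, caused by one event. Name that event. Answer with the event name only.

SIG_FULL

try SIG_FULL: (Standby, SIG_FULL) → (Approach, A_TURN)  ← matches
try SIG_FAIL: (Standby, SIG_FAIL) → (Recover, A_LIGHT)
try SIG_LOW: (Standby, SIG_LOW) → (Standby, A_RELEASE)
try SIG_FOUND: (Standby, SIG_FOUND) → (Standby, A_GO)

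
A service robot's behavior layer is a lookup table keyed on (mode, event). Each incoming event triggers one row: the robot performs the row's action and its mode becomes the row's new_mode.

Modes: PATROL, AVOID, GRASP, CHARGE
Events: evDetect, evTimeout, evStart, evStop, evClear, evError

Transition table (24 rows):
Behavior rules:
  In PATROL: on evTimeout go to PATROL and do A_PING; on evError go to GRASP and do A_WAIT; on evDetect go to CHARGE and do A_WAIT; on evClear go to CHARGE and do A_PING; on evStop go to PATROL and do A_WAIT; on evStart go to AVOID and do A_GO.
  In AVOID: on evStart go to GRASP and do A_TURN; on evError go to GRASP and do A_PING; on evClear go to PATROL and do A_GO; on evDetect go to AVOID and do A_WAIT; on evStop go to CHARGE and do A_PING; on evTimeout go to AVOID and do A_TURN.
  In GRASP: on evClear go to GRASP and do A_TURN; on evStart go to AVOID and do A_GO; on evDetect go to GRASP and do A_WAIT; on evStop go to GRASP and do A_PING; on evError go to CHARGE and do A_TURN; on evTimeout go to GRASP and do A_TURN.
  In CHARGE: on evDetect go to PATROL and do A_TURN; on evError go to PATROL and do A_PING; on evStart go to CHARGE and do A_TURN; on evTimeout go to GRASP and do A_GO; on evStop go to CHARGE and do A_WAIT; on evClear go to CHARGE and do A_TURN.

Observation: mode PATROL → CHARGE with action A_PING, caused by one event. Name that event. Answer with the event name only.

evClear

try evDetect: (PATROL, evDetect) → (CHARGE, A_WAIT)
try evTimeout: (PATROL, evTimeout) → (PATROL, A_PING)
try evStart: (PATROL, evStart) → (AVOID, A_GO)
try evStop: (PATROL, evStop) → (PATROL, A_WAIT)
try evClear: (PATROL, evClear) → (CHARGE, A_PING)  ← matches
try evError: (PATROL, evError) → (GRASP, A_WAIT)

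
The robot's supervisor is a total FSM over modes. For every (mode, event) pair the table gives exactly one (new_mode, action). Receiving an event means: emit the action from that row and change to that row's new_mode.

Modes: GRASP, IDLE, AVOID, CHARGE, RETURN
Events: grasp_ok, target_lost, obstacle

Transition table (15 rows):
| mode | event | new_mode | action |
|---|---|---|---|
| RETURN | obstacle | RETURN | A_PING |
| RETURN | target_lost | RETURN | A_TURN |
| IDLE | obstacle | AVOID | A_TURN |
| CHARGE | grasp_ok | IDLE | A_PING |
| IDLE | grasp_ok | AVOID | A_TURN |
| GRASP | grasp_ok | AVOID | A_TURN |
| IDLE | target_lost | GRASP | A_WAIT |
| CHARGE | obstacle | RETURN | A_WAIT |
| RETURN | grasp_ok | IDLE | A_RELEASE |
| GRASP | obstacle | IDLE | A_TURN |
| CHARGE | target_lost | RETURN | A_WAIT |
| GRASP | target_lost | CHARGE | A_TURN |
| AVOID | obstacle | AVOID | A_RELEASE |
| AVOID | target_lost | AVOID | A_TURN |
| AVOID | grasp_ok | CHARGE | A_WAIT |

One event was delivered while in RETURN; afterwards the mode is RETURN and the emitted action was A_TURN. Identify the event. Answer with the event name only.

try grasp_ok: (RETURN, grasp_ok) → (IDLE, A_RELEASE)
try target_lost: (RETURN, target_lost) → (RETURN, A_TURN)  ← matches
try obstacle: (RETURN, obstacle) → (RETURN, A_PING)

target_lost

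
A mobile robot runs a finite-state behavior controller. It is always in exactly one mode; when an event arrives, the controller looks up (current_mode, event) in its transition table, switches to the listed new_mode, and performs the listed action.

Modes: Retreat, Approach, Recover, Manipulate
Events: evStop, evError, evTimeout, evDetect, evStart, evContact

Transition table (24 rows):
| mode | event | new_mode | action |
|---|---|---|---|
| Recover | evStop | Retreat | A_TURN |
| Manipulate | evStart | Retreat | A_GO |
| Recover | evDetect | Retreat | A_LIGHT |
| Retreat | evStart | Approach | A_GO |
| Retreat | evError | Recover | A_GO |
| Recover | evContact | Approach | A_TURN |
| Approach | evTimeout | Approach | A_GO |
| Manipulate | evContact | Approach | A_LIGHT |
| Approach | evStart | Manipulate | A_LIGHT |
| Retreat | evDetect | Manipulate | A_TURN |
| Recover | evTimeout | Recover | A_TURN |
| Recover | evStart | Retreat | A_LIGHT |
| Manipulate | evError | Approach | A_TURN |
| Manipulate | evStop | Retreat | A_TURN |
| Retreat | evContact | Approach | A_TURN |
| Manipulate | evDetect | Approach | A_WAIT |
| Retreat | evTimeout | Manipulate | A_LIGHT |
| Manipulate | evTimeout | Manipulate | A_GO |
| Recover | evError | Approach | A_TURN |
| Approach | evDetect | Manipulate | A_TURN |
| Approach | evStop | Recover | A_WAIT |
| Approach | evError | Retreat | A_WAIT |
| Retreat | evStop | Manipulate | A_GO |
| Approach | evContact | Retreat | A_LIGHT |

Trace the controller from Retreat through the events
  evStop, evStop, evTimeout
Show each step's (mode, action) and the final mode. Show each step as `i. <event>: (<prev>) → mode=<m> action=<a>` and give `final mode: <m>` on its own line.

1. evStop: (Retreat) → mode=Manipulate action=A_GO
2. evStop: (Manipulate) → mode=Retreat action=A_TURN
3. evTimeout: (Retreat) → mode=Manipulate action=A_LIGHT

final mode: Manipulate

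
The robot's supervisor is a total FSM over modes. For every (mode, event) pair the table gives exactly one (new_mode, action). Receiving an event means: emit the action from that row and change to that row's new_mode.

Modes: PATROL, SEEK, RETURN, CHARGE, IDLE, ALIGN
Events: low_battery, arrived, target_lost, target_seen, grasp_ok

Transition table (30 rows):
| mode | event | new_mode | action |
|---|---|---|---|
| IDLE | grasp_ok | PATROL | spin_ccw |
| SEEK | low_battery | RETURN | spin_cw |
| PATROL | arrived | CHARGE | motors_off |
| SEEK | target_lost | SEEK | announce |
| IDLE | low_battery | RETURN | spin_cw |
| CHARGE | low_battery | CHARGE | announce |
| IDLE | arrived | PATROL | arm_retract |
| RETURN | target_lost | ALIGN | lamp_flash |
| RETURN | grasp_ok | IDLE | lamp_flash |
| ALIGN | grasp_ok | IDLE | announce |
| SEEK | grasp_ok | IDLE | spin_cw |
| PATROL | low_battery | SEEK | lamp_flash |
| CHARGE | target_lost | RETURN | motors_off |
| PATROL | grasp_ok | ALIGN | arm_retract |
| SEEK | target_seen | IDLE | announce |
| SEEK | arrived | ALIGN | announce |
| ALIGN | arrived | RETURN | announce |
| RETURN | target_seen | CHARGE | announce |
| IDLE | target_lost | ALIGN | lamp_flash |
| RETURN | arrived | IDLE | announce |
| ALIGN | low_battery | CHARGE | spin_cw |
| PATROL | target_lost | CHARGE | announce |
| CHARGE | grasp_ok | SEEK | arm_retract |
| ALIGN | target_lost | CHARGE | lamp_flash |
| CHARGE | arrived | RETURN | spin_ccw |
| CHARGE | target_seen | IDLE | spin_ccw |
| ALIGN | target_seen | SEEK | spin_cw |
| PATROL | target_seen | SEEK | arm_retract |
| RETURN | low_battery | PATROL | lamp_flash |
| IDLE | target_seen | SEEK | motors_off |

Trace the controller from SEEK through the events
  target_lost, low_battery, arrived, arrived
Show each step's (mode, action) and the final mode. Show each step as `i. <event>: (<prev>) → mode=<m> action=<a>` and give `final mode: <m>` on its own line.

1. target_lost: (SEEK) → mode=SEEK action=announce
2. low_battery: (SEEK) → mode=RETURN action=spin_cw
3. arrived: (RETURN) → mode=IDLE action=announce
4. arrived: (IDLE) → mode=PATROL action=arm_retract

final mode: PATROL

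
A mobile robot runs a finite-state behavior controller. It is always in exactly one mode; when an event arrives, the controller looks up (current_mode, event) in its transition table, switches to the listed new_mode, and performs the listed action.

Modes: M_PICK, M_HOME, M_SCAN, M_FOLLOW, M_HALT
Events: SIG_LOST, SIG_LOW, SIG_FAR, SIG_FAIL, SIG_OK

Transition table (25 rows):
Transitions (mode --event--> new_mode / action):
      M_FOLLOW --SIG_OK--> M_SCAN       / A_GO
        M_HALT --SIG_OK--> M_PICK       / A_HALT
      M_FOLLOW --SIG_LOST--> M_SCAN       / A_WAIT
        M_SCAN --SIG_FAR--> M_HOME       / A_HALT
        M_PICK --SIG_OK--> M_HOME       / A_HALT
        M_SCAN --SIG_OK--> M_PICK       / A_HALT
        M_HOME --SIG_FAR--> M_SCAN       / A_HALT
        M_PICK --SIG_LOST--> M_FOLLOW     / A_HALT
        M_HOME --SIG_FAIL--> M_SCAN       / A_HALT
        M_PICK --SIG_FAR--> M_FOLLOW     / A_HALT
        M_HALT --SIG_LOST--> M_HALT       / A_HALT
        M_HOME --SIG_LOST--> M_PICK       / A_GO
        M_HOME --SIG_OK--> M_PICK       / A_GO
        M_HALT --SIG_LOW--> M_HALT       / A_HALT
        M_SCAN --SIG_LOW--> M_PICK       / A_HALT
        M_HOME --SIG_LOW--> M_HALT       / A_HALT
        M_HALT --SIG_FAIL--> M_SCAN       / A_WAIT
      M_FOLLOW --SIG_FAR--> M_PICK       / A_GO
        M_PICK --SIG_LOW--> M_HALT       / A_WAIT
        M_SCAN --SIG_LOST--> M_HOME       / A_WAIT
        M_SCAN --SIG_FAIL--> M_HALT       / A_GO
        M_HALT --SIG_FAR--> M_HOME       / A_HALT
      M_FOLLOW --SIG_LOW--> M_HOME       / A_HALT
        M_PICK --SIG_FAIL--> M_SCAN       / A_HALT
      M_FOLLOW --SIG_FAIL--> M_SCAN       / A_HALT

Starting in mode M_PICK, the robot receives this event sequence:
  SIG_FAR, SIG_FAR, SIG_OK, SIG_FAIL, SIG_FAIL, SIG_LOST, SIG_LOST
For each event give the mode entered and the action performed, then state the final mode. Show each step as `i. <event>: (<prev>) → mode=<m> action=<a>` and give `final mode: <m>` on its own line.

1. SIG_FAR: (M_PICK) → mode=M_FOLLOW action=A_HALT
2. SIG_FAR: (M_FOLLOW) → mode=M_PICK action=A_GO
3. SIG_OK: (M_PICK) → mode=M_HOME action=A_HALT
4. SIG_FAIL: (M_HOME) → mode=M_SCAN action=A_HALT
5. SIG_FAIL: (M_SCAN) → mode=M_HALT action=A_GO
6. SIG_LOST: (M_HALT) → mode=M_HALT action=A_HALT
7. SIG_LOST: (M_HALT) → mode=M_HALT action=A_HALT

final mode: M_HALT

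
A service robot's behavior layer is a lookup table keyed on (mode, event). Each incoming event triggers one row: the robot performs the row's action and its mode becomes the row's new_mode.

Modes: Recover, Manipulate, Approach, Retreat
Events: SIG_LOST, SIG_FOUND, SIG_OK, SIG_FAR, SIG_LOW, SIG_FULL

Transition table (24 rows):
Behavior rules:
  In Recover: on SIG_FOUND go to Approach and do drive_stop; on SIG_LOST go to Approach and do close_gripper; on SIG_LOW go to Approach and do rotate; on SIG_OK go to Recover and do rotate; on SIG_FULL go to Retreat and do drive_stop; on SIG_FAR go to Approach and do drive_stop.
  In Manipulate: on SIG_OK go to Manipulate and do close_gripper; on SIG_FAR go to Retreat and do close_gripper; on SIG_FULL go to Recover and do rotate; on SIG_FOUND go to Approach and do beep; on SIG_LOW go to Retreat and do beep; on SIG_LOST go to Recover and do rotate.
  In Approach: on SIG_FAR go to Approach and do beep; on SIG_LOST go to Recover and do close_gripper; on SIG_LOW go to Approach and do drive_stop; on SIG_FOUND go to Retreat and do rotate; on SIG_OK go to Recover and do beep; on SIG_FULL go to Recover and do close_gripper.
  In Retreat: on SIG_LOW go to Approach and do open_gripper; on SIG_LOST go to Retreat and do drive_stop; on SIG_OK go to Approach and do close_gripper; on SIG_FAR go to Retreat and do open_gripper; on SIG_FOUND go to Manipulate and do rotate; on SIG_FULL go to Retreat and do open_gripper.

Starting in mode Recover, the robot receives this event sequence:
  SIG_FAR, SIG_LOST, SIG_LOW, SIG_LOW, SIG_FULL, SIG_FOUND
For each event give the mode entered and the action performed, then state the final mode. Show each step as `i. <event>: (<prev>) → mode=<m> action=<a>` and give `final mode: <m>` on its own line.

1. SIG_FAR: (Recover) → mode=Approach action=drive_stop
2. SIG_LOST: (Approach) → mode=Recover action=close_gripper
3. SIG_LOW: (Recover) → mode=Approach action=rotate
4. SIG_LOW: (Approach) → mode=Approach action=drive_stop
5. SIG_FULL: (Approach) → mode=Recover action=close_gripper
6. SIG_FOUND: (Recover) → mode=Approach action=drive_stop

final mode: Approach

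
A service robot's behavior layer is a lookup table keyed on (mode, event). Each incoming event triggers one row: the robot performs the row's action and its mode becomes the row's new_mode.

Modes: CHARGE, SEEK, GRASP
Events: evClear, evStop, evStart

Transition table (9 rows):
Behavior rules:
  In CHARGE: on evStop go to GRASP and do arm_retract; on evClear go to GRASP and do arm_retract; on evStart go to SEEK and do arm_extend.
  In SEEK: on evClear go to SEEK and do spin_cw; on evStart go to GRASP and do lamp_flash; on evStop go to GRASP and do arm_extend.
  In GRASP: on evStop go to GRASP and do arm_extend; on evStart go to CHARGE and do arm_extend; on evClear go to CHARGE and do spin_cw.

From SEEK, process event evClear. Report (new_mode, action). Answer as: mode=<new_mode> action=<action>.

mode=SEEK action=spin_cw

current mode = SEEK; filter table to that mode:
  (SEEK, evClear) → (SEEK, spin_cw)  ← event matches
  (SEEK, evStart) → (GRASP, lamp_flash)
  (SEEK, evStop) → (GRASP, arm_extend)
event = evClear selects (SEEK, spin_cw)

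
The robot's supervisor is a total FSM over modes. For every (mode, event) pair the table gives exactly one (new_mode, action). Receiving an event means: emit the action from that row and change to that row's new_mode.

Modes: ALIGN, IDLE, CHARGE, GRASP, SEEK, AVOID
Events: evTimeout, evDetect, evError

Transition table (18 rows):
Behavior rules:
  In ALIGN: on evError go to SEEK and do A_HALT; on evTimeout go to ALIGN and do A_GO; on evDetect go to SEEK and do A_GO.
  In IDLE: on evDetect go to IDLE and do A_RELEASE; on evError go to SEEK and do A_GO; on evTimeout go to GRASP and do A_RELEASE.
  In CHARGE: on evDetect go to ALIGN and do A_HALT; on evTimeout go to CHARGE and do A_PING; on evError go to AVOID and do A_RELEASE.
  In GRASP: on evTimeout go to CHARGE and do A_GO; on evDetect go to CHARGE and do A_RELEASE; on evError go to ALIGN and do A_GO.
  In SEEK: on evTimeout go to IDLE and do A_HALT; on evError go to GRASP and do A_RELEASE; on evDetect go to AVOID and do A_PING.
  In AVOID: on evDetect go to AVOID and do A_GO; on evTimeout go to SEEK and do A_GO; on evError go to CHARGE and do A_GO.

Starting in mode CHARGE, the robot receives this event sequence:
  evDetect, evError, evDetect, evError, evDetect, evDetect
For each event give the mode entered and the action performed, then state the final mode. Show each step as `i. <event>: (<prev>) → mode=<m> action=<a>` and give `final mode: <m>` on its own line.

final mode: SEEK

1. evDetect: (CHARGE) → mode=ALIGN action=A_HALT
2. evError: (ALIGN) → mode=SEEK action=A_HALT
3. evDetect: (SEEK) → mode=AVOID action=A_PING
4. evError: (AVOID) → mode=CHARGE action=A_GO
5. evDetect: (CHARGE) → mode=ALIGN action=A_HALT
6. evDetect: (ALIGN) → mode=SEEK action=A_GO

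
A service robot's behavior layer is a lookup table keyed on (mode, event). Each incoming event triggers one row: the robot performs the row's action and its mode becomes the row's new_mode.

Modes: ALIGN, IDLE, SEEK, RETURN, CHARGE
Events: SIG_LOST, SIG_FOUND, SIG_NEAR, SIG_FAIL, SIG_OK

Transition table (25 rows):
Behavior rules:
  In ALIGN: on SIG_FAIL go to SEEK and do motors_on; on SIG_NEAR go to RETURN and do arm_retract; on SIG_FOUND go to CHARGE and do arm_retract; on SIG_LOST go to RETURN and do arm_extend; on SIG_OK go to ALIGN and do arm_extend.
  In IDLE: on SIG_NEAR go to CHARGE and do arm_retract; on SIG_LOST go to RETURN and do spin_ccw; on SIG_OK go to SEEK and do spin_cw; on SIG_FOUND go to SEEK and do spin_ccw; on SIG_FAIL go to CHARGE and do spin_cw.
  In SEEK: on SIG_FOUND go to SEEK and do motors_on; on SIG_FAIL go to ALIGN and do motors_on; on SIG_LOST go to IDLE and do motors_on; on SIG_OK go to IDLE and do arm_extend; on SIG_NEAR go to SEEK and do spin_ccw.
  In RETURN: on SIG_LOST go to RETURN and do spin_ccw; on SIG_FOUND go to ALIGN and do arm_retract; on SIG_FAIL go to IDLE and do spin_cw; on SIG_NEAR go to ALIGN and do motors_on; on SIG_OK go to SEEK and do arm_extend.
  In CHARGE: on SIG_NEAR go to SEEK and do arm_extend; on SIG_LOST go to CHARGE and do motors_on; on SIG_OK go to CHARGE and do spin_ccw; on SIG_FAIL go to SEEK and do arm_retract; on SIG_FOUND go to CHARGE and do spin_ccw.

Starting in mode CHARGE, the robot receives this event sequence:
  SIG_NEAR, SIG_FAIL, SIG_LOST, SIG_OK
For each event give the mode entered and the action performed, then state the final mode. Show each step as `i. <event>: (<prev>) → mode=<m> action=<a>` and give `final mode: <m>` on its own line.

final mode: SEEK

1. SIG_NEAR: (CHARGE) → mode=SEEK action=arm_extend
2. SIG_FAIL: (SEEK) → mode=ALIGN action=motors_on
3. SIG_LOST: (ALIGN) → mode=RETURN action=arm_extend
4. SIG_OK: (RETURN) → mode=SEEK action=arm_extend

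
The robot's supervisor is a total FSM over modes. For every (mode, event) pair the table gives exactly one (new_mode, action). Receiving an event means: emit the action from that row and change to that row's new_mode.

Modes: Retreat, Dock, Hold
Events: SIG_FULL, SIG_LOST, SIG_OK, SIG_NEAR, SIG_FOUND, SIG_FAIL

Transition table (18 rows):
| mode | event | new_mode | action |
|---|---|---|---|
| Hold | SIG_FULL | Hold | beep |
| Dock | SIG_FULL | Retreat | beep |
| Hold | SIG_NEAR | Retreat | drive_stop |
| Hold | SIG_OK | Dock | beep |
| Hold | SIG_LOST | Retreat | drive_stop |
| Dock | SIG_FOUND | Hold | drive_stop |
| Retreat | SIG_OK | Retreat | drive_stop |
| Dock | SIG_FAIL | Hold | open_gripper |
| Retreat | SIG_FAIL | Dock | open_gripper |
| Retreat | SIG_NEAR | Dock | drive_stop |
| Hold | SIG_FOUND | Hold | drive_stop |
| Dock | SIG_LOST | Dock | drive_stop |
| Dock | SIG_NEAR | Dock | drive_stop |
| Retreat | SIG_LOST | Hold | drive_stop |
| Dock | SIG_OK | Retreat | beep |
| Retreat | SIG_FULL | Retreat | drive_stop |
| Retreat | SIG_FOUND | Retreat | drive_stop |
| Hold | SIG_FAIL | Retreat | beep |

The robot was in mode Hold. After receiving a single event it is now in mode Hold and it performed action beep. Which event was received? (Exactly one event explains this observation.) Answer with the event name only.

try SIG_FULL: (Hold, SIG_FULL) → (Hold, beep)  ← matches
try SIG_LOST: (Hold, SIG_LOST) → (Retreat, drive_stop)
try SIG_OK: (Hold, SIG_OK) → (Dock, beep)
try SIG_NEAR: (Hold, SIG_NEAR) → (Retreat, drive_stop)
try SIG_FOUND: (Hold, SIG_FOUND) → (Hold, drive_stop)
try SIG_FAIL: (Hold, SIG_FAIL) → (Retreat, beep)

SIG_FULL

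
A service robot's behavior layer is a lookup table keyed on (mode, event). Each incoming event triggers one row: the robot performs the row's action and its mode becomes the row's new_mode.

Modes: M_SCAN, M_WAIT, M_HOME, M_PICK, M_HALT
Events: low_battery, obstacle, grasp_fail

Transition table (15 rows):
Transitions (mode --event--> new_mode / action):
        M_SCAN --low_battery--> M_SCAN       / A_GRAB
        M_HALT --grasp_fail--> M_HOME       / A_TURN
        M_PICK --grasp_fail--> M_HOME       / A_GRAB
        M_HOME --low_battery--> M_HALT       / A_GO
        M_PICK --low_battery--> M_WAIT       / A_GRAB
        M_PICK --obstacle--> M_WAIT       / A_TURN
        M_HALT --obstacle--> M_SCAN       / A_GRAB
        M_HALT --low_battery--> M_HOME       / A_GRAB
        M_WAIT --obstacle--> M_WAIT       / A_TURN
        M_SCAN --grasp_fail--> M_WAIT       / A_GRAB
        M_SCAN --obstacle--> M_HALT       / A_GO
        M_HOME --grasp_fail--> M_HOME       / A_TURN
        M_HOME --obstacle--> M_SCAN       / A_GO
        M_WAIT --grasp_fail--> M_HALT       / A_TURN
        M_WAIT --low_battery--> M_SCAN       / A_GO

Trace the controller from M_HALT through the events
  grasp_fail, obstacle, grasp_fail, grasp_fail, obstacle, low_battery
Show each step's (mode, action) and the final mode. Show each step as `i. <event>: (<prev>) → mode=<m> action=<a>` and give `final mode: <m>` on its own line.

final mode: M_SCAN

1. grasp_fail: (M_HALT) → mode=M_HOME action=A_TURN
2. obstacle: (M_HOME) → mode=M_SCAN action=A_GO
3. grasp_fail: (M_SCAN) → mode=M_WAIT action=A_GRAB
4. grasp_fail: (M_WAIT) → mode=M_HALT action=A_TURN
5. obstacle: (M_HALT) → mode=M_SCAN action=A_GRAB
6. low_battery: (M_SCAN) → mode=M_SCAN action=A_GRAB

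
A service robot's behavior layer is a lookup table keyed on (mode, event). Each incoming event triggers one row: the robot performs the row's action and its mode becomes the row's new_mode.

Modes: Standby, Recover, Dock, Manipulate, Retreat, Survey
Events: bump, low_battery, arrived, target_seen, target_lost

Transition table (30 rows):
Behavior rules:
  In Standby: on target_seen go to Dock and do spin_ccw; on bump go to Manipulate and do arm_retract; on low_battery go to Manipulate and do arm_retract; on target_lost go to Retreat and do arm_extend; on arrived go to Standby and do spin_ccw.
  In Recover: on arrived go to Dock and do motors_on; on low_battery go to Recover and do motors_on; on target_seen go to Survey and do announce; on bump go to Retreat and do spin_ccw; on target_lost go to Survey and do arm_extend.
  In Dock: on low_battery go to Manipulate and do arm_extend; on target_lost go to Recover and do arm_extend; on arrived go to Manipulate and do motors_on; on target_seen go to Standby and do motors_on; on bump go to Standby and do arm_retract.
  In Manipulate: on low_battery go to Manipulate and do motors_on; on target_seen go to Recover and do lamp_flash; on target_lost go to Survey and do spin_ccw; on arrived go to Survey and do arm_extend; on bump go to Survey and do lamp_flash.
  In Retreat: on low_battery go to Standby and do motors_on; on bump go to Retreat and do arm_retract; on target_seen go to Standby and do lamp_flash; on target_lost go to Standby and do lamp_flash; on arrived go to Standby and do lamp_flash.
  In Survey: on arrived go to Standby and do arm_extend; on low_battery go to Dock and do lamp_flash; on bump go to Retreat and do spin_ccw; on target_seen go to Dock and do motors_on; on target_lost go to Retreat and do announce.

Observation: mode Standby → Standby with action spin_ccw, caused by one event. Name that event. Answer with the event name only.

try bump: (Standby, bump) → (Manipulate, arm_retract)
try low_battery: (Standby, low_battery) → (Manipulate, arm_retract)
try arrived: (Standby, arrived) → (Standby, spin_ccw)  ← matches
try target_seen: (Standby, target_seen) → (Dock, spin_ccw)
try target_lost: (Standby, target_lost) → (Retreat, arm_extend)

arrived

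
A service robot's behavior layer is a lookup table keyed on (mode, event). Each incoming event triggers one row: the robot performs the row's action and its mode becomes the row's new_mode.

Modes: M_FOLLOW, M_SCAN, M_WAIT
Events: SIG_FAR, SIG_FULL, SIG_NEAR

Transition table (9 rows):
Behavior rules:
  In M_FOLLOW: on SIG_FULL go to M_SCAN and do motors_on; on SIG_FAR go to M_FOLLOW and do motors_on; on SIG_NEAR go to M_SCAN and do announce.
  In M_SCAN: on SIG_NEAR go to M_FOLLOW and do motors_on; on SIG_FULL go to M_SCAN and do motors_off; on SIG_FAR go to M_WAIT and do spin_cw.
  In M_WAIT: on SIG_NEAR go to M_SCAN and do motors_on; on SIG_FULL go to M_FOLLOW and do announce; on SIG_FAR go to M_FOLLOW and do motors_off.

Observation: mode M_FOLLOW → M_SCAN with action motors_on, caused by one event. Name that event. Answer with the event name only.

try SIG_FAR: (M_FOLLOW, SIG_FAR) → (M_FOLLOW, motors_on)
try SIG_FULL: (M_FOLLOW, SIG_FULL) → (M_SCAN, motors_on)  ← matches
try SIG_NEAR: (M_FOLLOW, SIG_NEAR) → (M_SCAN, announce)

SIG_FULL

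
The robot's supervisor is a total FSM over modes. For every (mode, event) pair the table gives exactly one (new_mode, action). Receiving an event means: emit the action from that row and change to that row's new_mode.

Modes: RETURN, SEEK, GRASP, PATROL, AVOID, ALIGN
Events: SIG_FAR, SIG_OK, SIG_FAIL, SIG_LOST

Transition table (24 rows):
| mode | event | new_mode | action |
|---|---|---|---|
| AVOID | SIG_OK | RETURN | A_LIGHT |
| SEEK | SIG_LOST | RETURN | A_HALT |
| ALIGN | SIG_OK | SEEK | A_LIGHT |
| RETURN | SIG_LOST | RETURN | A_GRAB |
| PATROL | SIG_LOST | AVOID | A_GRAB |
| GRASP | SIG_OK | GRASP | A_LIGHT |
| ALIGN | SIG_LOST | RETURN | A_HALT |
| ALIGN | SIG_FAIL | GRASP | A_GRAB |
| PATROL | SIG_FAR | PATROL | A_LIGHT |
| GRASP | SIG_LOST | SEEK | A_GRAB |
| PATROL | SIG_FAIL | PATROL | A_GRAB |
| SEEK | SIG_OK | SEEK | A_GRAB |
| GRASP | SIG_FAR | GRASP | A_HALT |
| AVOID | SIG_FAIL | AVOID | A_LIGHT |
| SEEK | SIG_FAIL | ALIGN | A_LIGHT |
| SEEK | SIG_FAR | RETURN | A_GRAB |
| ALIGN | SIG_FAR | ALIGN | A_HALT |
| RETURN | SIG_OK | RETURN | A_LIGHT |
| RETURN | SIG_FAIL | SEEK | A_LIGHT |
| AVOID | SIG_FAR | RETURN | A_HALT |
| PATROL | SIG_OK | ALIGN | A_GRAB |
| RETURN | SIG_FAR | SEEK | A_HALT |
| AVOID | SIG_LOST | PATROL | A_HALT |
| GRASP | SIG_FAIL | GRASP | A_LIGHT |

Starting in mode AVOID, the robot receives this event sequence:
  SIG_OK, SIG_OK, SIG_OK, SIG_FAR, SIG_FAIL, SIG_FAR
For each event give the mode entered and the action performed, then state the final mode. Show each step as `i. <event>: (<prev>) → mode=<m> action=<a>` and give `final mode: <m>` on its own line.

1. SIG_OK: (AVOID) → mode=RETURN action=A_LIGHT
2. SIG_OK: (RETURN) → mode=RETURN action=A_LIGHT
3. SIG_OK: (RETURN) → mode=RETURN action=A_LIGHT
4. SIG_FAR: (RETURN) → mode=SEEK action=A_HALT
5. SIG_FAIL: (SEEK) → mode=ALIGN action=A_LIGHT
6. SIG_FAR: (ALIGN) → mode=ALIGN action=A_HALT

final mode: ALIGN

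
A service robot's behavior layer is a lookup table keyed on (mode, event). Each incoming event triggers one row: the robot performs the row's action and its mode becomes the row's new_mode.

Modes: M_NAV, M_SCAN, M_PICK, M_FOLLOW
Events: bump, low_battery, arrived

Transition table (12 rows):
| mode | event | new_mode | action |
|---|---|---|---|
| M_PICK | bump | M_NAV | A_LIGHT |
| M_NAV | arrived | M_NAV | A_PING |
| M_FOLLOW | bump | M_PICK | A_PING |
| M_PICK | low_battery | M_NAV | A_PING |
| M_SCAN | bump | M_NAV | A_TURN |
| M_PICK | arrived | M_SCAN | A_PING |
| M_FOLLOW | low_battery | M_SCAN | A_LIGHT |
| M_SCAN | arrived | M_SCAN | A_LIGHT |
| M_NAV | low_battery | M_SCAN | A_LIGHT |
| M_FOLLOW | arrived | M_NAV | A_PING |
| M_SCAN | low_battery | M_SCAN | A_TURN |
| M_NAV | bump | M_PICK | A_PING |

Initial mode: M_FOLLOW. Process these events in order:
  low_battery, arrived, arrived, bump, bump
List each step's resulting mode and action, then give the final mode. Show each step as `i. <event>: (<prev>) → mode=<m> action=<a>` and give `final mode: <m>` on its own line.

final mode: M_PICK

1. low_battery: (M_FOLLOW) → mode=M_SCAN action=A_LIGHT
2. arrived: (M_SCAN) → mode=M_SCAN action=A_LIGHT
3. arrived: (M_SCAN) → mode=M_SCAN action=A_LIGHT
4. bump: (M_SCAN) → mode=M_NAV action=A_TURN
5. bump: (M_NAV) → mode=M_PICK action=A_PING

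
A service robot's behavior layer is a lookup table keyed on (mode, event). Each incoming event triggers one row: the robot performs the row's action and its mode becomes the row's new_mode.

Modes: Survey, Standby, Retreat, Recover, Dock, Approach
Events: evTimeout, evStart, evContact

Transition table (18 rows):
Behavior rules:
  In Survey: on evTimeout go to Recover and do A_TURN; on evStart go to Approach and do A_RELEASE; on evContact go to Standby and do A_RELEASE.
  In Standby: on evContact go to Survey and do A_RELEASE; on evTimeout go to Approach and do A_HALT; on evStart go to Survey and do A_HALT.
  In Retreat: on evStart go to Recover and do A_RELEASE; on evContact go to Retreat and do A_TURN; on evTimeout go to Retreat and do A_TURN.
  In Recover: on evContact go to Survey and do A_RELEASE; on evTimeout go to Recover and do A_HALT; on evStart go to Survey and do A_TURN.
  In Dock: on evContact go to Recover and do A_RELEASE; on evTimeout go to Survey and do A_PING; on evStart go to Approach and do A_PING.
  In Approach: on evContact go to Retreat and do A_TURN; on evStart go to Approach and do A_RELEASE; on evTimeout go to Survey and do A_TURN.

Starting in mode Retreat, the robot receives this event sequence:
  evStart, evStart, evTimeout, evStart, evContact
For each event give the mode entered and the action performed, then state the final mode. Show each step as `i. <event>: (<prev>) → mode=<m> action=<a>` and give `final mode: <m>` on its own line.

1. evStart: (Retreat) → mode=Recover action=A_RELEASE
2. evStart: (Recover) → mode=Survey action=A_TURN
3. evTimeout: (Survey) → mode=Recover action=A_TURN
4. evStart: (Recover) → mode=Survey action=A_TURN
5. evContact: (Survey) → mode=Standby action=A_RELEASE

final mode: Standby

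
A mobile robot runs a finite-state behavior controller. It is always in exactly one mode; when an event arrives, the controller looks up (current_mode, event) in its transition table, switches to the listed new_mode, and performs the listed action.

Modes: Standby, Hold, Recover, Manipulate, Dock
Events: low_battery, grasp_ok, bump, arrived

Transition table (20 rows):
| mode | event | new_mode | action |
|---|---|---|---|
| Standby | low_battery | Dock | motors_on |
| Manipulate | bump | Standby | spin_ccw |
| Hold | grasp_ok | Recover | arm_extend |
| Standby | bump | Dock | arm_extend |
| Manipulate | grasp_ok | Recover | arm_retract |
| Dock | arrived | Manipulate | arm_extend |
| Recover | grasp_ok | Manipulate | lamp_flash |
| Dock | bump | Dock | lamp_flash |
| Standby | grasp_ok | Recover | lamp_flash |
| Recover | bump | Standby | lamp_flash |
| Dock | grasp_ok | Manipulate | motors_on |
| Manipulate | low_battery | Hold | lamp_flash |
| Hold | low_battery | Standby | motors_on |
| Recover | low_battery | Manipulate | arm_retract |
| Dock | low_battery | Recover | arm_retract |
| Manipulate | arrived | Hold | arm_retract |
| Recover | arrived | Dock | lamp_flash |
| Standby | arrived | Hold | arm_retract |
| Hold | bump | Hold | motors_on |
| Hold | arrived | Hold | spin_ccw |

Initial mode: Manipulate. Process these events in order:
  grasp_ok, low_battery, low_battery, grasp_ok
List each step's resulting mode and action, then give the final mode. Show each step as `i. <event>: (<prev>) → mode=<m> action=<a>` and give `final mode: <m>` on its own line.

1. grasp_ok: (Manipulate) → mode=Recover action=arm_retract
2. low_battery: (Recover) → mode=Manipulate action=arm_retract
3. low_battery: (Manipulate) → mode=Hold action=lamp_flash
4. grasp_ok: (Hold) → mode=Recover action=arm_extend

final mode: Recover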